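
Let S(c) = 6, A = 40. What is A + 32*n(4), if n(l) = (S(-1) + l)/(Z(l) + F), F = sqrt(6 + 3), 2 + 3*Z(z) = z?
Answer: 1400/11 ≈ 127.27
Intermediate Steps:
Z(z) = -2/3 + z/3
F = 3 (F = sqrt(9) = 3)
n(l) = (6 + l)/(7/3 + l/3) (n(l) = (6 + l)/((-2/3 + l/3) + 3) = (6 + l)/(7/3 + l/3))
A + 32*n(4) = 40 + 32*(3*(6 + 4)/(7 + 4)) = 40 + 32*(3*10/11) = 40 + 32*(3*(1/11)*10) = 40 + 32*(30/11) = 40 + 960/11 = 1400/11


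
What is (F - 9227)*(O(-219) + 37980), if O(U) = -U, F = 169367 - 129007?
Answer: 1189249467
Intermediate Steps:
F = 40360
(F - 9227)*(O(-219) + 37980) = (40360 - 9227)*(-1*(-219) + 37980) = 31133*(219 + 37980) = 31133*38199 = 1189249467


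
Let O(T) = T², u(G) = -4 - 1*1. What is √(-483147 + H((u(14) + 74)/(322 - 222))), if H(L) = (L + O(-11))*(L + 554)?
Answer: I*√4156467739/100 ≈ 644.71*I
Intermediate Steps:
u(G) = -5 (u(G) = -4 - 1 = -5)
H(L) = (121 + L)*(554 + L) (H(L) = (L + (-11)²)*(L + 554) = (L + 121)*(554 + L) = (121 + L)*(554 + L))
√(-483147 + H((u(14) + 74)/(322 - 222))) = √(-483147 + (67034 + ((-5 + 74)/(322 - 222))² + 675*((-5 + 74)/(322 - 222)))) = √(-483147 + (67034 + (69/100)² + 675*(69/100))) = √(-483147 + (67034 + 4761/10000 + 1863/4)) = √(-483147 + 675002261/10000) = √(-4156467739/10000) = I*√4156467739/100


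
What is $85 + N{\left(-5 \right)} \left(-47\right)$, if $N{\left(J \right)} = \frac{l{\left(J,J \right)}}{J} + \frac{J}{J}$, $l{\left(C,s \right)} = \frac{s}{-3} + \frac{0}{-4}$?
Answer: $\frac{161}{3} \approx 53.667$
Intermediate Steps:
$l{\left(C,s \right)} = - \frac{s}{3}$ ($l{\left(C,s \right)} = s \left(- \frac{1}{3}\right) + 0 \left(- \frac{1}{4}\right) = - \frac{s}{3} + 0 = - \frac{s}{3}$)
$N{\left(J \right)} = \frac{2}{3}$ ($N{\left(J \right)} = \frac{\left(- \frac{1}{3}\right) J}{J} + \frac{J}{J} = - \frac{1}{3} + 1 = \frac{2}{3}$)
$85 + N{\left(-5 \right)} \left(-47\right) = 85 + \frac{2}{3} \left(-47\right) = 85 - \frac{94}{3} = \frac{161}{3}$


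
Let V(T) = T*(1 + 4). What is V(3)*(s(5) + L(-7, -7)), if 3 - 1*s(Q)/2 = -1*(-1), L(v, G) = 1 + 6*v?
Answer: -555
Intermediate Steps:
V(T) = 5*T (V(T) = T*5 = 5*T)
s(Q) = 4 (s(Q) = 6 - (-2)*(-1) = 6 - 2*1 = 6 - 2 = 4)
V(3)*(s(5) + L(-7, -7)) = (5*3)*(4 + (1 + 6*(-7))) = 15*(4 + (1 - 42)) = 15*(4 - 41) = 15*(-37) = -555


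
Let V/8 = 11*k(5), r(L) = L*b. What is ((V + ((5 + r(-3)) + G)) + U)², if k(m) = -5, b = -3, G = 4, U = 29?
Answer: 154449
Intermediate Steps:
r(L) = -3*L (r(L) = L*(-3) = -3*L)
V = -440 (V = 8*(11*(-5)) = 8*(-55) = -440)
((V + ((5 + r(-3)) + G)) + U)² = ((-440 + ((5 - 3*(-3)) + 4)) + 29)² = ((-440 + ((5 + 9) + 4)) + 29)² = ((-440 + (14 + 4)) + 29)² = ((-440 + 18) + 29)² = (-422 + 29)² = (-393)² = 154449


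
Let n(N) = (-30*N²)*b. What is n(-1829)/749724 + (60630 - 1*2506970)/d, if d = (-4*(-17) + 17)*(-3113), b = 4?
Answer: -1739766992774/3306345317 ≈ -526.19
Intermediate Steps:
d = -264605 (d = (68 + 17)*(-3113) = 85*(-3113) = -264605)
n(N) = -120*N² (n(N) = -30*N²*4 = -120*N²)
n(-1829)/749724 + (60630 - 1*2506970)/d = -120*(-1829)²/749724 + (60630 - 1*2506970)/(-264605) = -120*3345241*(1/749724) + (60630 - 2506970)*(-1/264605) = -401428920*1/749724 - 2446340*(-1/264605) = -33452410/62477 + 489268/52921 = -1739766992774/3306345317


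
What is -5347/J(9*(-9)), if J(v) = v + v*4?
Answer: 5347/405 ≈ 13.202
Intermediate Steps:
J(v) = 5*v (J(v) = v + 4*v = 5*v)
-5347/J(9*(-9)) = -5347/(5*(9*(-9))) = -5347/(5*(-81)) = -5347/(-405) = -5347*(-1/405) = 5347/405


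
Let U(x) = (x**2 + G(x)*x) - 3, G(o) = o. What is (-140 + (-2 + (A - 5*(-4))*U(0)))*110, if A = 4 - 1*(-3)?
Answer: -24530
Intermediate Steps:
A = 7 (A = 4 + 3 = 7)
U(x) = -3 + 2*x**2 (U(x) = (x**2 + x*x) - 3 = (x**2 + x**2) - 3 = 2*x**2 - 3 = -3 + 2*x**2)
(-140 + (-2 + (A - 5*(-4))*U(0)))*110 = (-140 + (-2 + (7 - 5*(-4))*(-3 + 2*0**2)))*110 = (-140 + (-2 + (7 + 20)*(-3 + 2*0)))*110 = (-140 + (-2 + 27*(-3 + 0)))*110 = (-140 + (-2 + 27*(-3)))*110 = (-140 + (-2 - 81))*110 = (-140 - 83)*110 = -223*110 = -24530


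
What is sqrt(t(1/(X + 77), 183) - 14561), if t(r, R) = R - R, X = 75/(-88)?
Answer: I*sqrt(14561) ≈ 120.67*I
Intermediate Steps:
X = -75/88 (X = 75*(-1/88) = -75/88 ≈ -0.85227)
t(r, R) = 0
sqrt(t(1/(X + 77), 183) - 14561) = sqrt(0 - 14561) = sqrt(-14561) = I*sqrt(14561)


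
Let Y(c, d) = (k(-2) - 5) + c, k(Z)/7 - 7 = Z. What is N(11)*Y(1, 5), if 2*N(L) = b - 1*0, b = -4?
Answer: -62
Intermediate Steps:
k(Z) = 49 + 7*Z
Y(c, d) = 30 + c (Y(c, d) = ((49 + 7*(-2)) - 5) + c = ((49 - 14) - 5) + c = (35 - 5) + c = 30 + c)
N(L) = -2 (N(L) = (-4 - 1*0)/2 = (-4 + 0)/2 = (½)*(-4) = -2)
N(11)*Y(1, 5) = -2*(30 + 1) = -2*31 = -62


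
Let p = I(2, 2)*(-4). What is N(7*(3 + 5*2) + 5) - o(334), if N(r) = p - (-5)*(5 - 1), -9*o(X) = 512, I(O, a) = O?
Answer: 620/9 ≈ 68.889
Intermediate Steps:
o(X) = -512/9 (o(X) = -⅑*512 = -512/9)
p = -8 (p = 2*(-4) = -8)
N(r) = 12 (N(r) = -8 - (-5)*(5 - 1) = -8 - (-5)*4 = -8 - 1*(-20) = -8 + 20 = 12)
N(7*(3 + 5*2) + 5) - o(334) = 12 - 1*(-512/9) = 12 + 512/9 = 620/9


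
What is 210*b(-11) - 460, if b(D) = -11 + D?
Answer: -5080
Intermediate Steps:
210*b(-11) - 460 = 210*(-11 - 11) - 460 = 210*(-22) - 460 = -4620 - 460 = -5080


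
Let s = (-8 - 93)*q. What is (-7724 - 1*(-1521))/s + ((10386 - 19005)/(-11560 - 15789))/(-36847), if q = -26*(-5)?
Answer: 6250827356939/13231476557390 ≈ 0.47242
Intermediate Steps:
q = 130
s = -13130 (s = (-8 - 93)*130 = -101*130 = -13130)
(-7724 - 1*(-1521))/s + ((10386 - 19005)/(-11560 - 15789))/(-36847) = (-7724 - 1*(-1521))/(-13130) + ((10386 - 19005)/(-11560 - 15789))/(-36847) = (-7724 + 1521)*(-1/13130) - 8619/(-27349)*(-1/36847) = -6203*(-1/13130) - 8619*(-1/27349)*(-1/36847) = 6203/13130 + (8619/27349)*(-1/36847) = 6203/13130 - 8619/1007728603 = 6250827356939/13231476557390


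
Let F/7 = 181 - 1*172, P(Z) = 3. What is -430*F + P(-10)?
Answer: -27087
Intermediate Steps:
F = 63 (F = 7*(181 - 1*172) = 7*(181 - 172) = 7*9 = 63)
-430*F + P(-10) = -430*63 + 3 = -27090 + 3 = -27087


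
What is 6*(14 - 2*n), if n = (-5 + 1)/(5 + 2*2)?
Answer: 268/3 ≈ 89.333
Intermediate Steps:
n = -4/9 (n = -4/(5 + 4) = -4/9 ≈ -0.44444)
6*(14 - 2*n) = 6*(14 - 2*(-4/9)) = 6*(14 + 8/9) = 6*(134/9) = 268/3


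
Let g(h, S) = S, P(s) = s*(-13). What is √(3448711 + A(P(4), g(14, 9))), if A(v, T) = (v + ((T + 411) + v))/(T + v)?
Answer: √6376653051/43 ≈ 1857.1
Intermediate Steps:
P(s) = -13*s
A(v, T) = (411 + T + 2*v)/(T + v) (A(v, T) = (v + ((411 + T) + v))/(T + v) = (v + (411 + T + v))/(T + v) = (411 + T + 2*v)/(T + v))
√(3448711 + A(P(4), g(14, 9))) = √(3448711 + (411 + 9 + 2*(-13*4))/(9 - 13*4)) = √(3448711 + (411 + 9 + 2*(-52))/(9 - 52)) = √(3448711 + (411 + 9 - 104)/(-43)) = √(3448711 - 1/43*316) = √(3448711 - 316/43) = √(148294257/43) = √6376653051/43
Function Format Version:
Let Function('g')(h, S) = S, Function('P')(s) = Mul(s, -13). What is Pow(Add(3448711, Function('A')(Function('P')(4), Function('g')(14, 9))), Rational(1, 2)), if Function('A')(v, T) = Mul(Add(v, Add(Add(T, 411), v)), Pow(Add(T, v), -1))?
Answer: Mul(Rational(1, 43), Pow(6376653051, Rational(1, 2))) ≈ 1857.1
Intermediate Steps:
Function('P')(s) = Mul(-13, s)
Function('A')(v, T) = Mul(Pow(Add(T, v), -1), Add(411, T, Mul(2, v))) (Function('A')(v, T) = Mul(Add(v, Add(Add(411, T), v)), Pow(Add(T, v), -1)) = Mul(Add(v, Add(411, T, v)), Pow(Add(T, v), -1)) = Mul(Add(411, T, Mul(2, v)), Pow(Add(T, v), -1)) = Mul(Pow(Add(T, v), -1), Add(411, T, Mul(2, v))))
Pow(Add(3448711, Function('A')(Function('P')(4), Function('g')(14, 9))), Rational(1, 2)) = Pow(Add(3448711, Mul(Pow(Add(9, Mul(-13, 4)), -1), Add(411, 9, Mul(2, Mul(-13, 4))))), Rational(1, 2)) = Pow(Add(3448711, Mul(Pow(Add(9, -52), -1), Add(411, 9, Mul(2, -52)))), Rational(1, 2)) = Pow(Add(3448711, Mul(Pow(-43, -1), Add(411, 9, -104))), Rational(1, 2)) = Pow(Add(3448711, Mul(Rational(-1, 43), 316)), Rational(1, 2)) = Pow(Add(3448711, Rational(-316, 43)), Rational(1, 2)) = Pow(Rational(148294257, 43), Rational(1, 2)) = Mul(Rational(1, 43), Pow(6376653051, Rational(1, 2)))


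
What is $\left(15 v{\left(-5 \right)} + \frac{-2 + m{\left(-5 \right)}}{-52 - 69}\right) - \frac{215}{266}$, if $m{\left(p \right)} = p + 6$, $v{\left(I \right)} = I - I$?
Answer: $- \frac{25749}{32186} \approx -0.80001$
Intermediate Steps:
$v{\left(I \right)} = 0$
$m{\left(p \right)} = 6 + p$
$\left(15 v{\left(-5 \right)} + \frac{-2 + m{\left(-5 \right)}}{-52 - 69}\right) - \frac{215}{266} = \left(15 \cdot 0 + \frac{-2 + \left(6 - 5\right)}{-52 - 69}\right) - \frac{215}{266} = \left(0 + \frac{-2 + 1}{-121}\right) - \frac{215}{266} = \left(0 - - \frac{1}{121}\right) - \frac{215}{266} = \left(0 + \frac{1}{121}\right) - \frac{215}{266} = \frac{1}{121} - \frac{215}{266} = - \frac{25749}{32186}$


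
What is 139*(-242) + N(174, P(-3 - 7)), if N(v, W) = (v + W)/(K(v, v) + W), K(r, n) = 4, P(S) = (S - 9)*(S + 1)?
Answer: -1177261/35 ≈ -33636.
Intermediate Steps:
P(S) = (1 + S)*(-9 + S) (P(S) = (-9 + S)*(1 + S) = (1 + S)*(-9 + S))
N(v, W) = (W + v)/(4 + W) (N(v, W) = (v + W)/(4 + W) = (W + v)/(4 + W))
139*(-242) + N(174, P(-3 - 7)) = 139*(-242) + ((-9 + (-3 - 7)² - 8*(-3 - 7)) + 174)/(4 + (-9 + (-3 - 7)² - 8*(-3 - 7))) = -33638 + ((-9 + (-10)² - 8*(-10)) + 174)/(4 + (-9 + (-10)² - 8*(-10))) = -33638 + ((-9 + 100 + 80) + 174)/(4 + (-9 + 100 + 80)) = -33638 + (171 + 174)/(4 + 171) = -33638 + 345/175 = -33638 + (1/175)*345 = -33638 + 69/35 = -1177261/35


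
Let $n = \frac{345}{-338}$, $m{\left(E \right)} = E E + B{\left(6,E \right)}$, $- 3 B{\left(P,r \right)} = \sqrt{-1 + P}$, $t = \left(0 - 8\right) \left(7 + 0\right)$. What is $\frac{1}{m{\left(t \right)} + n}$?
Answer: $\frac{3223373166}{10105207547941} + \frac{342732 \sqrt{5}}{10105207547941} \approx 0.00031906$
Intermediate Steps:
$t = -56$ ($t = \left(-8\right) 7 = -56$)
$B{\left(P,r \right)} = - \frac{\sqrt{-1 + P}}{3}$
$m{\left(E \right)} = E^{2} - \frac{\sqrt{5}}{3}$ ($m{\left(E \right)} = E E - \frac{\sqrt{-1 + 6}}{3} = E^{2} - \frac{\sqrt{5}}{3}$)
$n = - \frac{345}{338}$ ($n = 345 \left(- \frac{1}{338}\right) = - \frac{345}{338} \approx -1.0207$)
$\frac{1}{m{\left(t \right)} + n} = \frac{1}{\left(\left(-56\right)^{2} - \frac{\sqrt{5}}{3}\right) - \frac{345}{338}} = \frac{1}{\left(3136 - \frac{\sqrt{5}}{3}\right) - \frac{345}{338}} = \frac{1}{\frac{1059623}{338} - \frac{\sqrt{5}}{3}}$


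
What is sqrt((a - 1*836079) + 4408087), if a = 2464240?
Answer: 2*sqrt(1509062) ≈ 2456.9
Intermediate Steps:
sqrt((a - 1*836079) + 4408087) = sqrt((2464240 - 1*836079) + 4408087) = sqrt((2464240 - 836079) + 4408087) = sqrt(1628161 + 4408087) = sqrt(6036248) = 2*sqrt(1509062)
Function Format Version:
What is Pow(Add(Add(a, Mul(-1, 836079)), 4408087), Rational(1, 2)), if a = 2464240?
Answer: Mul(2, Pow(1509062, Rational(1, 2))) ≈ 2456.9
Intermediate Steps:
Pow(Add(Add(a, Mul(-1, 836079)), 4408087), Rational(1, 2)) = Pow(Add(Add(2464240, Mul(-1, 836079)), 4408087), Rational(1, 2)) = Pow(Add(Add(2464240, -836079), 4408087), Rational(1, 2)) = Pow(Add(1628161, 4408087), Rational(1, 2)) = Pow(6036248, Rational(1, 2)) = Mul(2, Pow(1509062, Rational(1, 2)))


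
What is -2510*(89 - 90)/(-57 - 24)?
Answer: -2510/81 ≈ -30.988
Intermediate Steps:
-2510*(89 - 90)/(-57 - 24) = -(-2510)/(-81) = -(-2510)*(-1)/81 = -2510*1/81 = -2510/81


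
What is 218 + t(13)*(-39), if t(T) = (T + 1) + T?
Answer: -835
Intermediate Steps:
t(T) = 1 + 2*T (t(T) = (1 + T) + T = 1 + 2*T)
218 + t(13)*(-39) = 218 + (1 + 2*13)*(-39) = 218 + (1 + 26)*(-39) = 218 + 27*(-39) = 218 - 1053 = -835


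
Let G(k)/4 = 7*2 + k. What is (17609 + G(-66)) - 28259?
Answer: -10858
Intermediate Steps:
G(k) = 56 + 4*k (G(k) = 4*(7*2 + k) = 4*(14 + k) = 56 + 4*k)
(17609 + G(-66)) - 28259 = (17609 + (56 + 4*(-66))) - 28259 = (17609 + (56 - 264)) - 28259 = (17609 - 208) - 28259 = 17401 - 28259 = -10858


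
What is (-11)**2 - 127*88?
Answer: -11055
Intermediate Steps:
(-11)**2 - 127*88 = 121 - 11176 = -11055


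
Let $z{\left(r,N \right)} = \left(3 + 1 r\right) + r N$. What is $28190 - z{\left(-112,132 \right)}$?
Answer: $43083$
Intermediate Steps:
$z{\left(r,N \right)} = 3 + r + N r$ ($z{\left(r,N \right)} = \left(3 + r\right) + N r = 3 + r + N r$)
$28190 - z{\left(-112,132 \right)} = 28190 - \left(3 - 112 + 132 \left(-112\right)\right) = 28190 - \left(3 - 112 - 14784\right) = 28190 - -14893 = 28190 + 14893 = 43083$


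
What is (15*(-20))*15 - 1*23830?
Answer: -28330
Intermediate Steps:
(15*(-20))*15 - 1*23830 = -300*15 - 23830 = -4500 - 23830 = -28330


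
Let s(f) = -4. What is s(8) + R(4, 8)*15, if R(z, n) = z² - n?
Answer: 116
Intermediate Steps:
s(8) + R(4, 8)*15 = -4 + (4² - 1*8)*15 = -4 + (16 - 8)*15 = -4 + 8*15 = -4 + 120 = 116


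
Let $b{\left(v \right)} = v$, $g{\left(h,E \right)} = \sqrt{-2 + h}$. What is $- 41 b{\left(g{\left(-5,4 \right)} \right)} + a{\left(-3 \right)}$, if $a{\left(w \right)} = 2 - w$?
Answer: $5 - 41 i \sqrt{7} \approx 5.0 - 108.48 i$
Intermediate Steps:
$- 41 b{\left(g{\left(-5,4 \right)} \right)} + a{\left(-3 \right)} = - 41 \sqrt{-2 - 5} + \left(2 - -3\right) = - 41 \sqrt{-7} + \left(2 + 3\right) = - 41 i \sqrt{7} + 5 = 5 - 41 i \sqrt{7}$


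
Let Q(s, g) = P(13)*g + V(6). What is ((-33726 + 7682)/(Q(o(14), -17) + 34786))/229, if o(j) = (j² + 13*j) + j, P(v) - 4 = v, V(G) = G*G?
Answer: -26044/7908057 ≈ -0.0032934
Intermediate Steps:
V(G) = G²
P(v) = 4 + v
o(j) = j² + 14*j
Q(s, g) = 36 + 17*g (Q(s, g) = (4 + 13)*g + 6² = 17*g + 36 = 36 + 17*g)
((-33726 + 7682)/(Q(o(14), -17) + 34786))/229 = ((-33726 + 7682)/((36 + 17*(-17)) + 34786))/229 = -26044/((36 - 289) + 34786)*(1/229) = -26044/(-253 + 34786)*(1/229) = -26044/34533*(1/229) = -26044*1/34533*(1/229) = -26044/34533*1/229 = -26044/7908057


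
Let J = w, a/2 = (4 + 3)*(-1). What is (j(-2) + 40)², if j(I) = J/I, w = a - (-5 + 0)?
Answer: 7921/4 ≈ 1980.3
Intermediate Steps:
a = -14 (a = 2*((4 + 3)*(-1)) = 2*(7*(-1)) = 2*(-7) = -14)
w = -9 (w = -14 - (-5 + 0) = -14 - 1*(-5) = -14 + 5 = -9)
J = -9
j(I) = -9/I
(j(-2) + 40)² = (-9/(-2) + 40)² = (-9*(-½) + 40)² = (9/2 + 40)² = (89/2)² = 7921/4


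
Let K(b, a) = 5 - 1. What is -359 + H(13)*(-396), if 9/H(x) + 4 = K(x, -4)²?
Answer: -656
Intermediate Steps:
K(b, a) = 4
H(x) = ¾ (H(x) = 9/(-4 + 4²) = 9/(-4 + 16) = 9/12 = 9*(1/12) = ¾)
-359 + H(13)*(-396) = -359 + (¾)*(-396) = -359 - 297 = -656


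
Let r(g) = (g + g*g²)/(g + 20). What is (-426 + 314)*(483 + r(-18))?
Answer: 273504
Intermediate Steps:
r(g) = (g + g³)/(20 + g)
(-426 + 314)*(483 + r(-18)) = (-426 + 314)*(483 + (-18 + (-18)³)/(20 - 18)) = -112*(483 + (-18 - 5832)/2) = -112*(483 + (½)*(-5850)) = -112*(483 - 2925) = -112*(-2442) = 273504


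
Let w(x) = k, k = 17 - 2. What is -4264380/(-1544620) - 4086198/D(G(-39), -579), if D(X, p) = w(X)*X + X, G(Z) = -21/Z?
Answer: -293037940719/617848 ≈ -4.7429e+5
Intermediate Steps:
k = 15
w(x) = 15
D(X, p) = 16*X (D(X, p) = 15*X + X = 16*X)
-4264380/(-1544620) - 4086198/D(G(-39), -579) = -4264380/(-1544620) - 4086198/(16*(-21/(-39))) = -4264380*(-1/1544620) - 4086198/(16*(-21*(-1/39))) = 213219/77231 - 4086198/(16*(7/13)) = 213219/77231 - 4086198/112/13 = 213219/77231 - 4086198*13/112 = 213219/77231 - 26560287/56 = -293037940719/617848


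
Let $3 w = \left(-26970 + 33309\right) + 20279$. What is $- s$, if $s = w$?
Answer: $- \frac{26618}{3} \approx -8872.7$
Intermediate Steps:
$w = \frac{26618}{3}$ ($w = \frac{\left(-26970 + 33309\right) + 20279}{3} = \frac{6339 + 20279}{3} = \frac{1}{3} \cdot 26618 = \frac{26618}{3} \approx 8872.7$)
$s = \frac{26618}{3} \approx 8872.7$
$- s = \left(-1\right) \frac{26618}{3} = - \frac{26618}{3}$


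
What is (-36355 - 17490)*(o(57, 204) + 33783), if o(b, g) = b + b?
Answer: -1825183965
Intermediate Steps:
o(b, g) = 2*b
(-36355 - 17490)*(o(57, 204) + 33783) = (-36355 - 17490)*(2*57 + 33783) = -53845*(114 + 33783) = -53845*33897 = -1825183965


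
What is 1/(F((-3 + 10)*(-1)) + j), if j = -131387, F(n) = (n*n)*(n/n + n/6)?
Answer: -6/788371 ≈ -7.6106e-6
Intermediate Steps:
F(n) = n**2*(1 + n/6) (F(n) = n**2*(1 + n*(1/6)) = n**2*(1 + n/6))
1/(F((-3 + 10)*(-1)) + j) = 1/(((-3 + 10)*(-1))**2*(6 + (-3 + 10)*(-1))/6 - 131387) = 1/((7*(-1))**2*(6 + 7*(-1))/6 - 131387) = 1/((1/6)*(-7)**2*(6 - 7) - 131387) = 1/((1/6)*49*(-1) - 131387) = 1/(-49/6 - 131387) = 1/(-788371/6) = -6/788371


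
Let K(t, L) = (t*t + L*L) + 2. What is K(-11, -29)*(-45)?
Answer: -43380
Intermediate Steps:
K(t, L) = 2 + L² + t² (K(t, L) = (t² + L²) + 2 = (L² + t²) + 2 = 2 + L² + t²)
K(-11, -29)*(-45) = (2 + (-29)² + (-11)²)*(-45) = (2 + 841 + 121)*(-45) = 964*(-45) = -43380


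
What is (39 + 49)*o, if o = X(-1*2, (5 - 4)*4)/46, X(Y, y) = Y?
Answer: -88/23 ≈ -3.8261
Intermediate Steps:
o = -1/23 (o = -1*2/46 = -2*1/46 = -1/23 ≈ -0.043478)
(39 + 49)*o = (39 + 49)*(-1/23) = 88*(-1/23) = -88/23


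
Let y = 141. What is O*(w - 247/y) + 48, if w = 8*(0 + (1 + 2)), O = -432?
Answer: -449472/47 ≈ -9563.2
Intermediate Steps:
w = 24 (w = 8*(0 + 3) = 8*3 = 24)
O*(w - 247/y) + 48 = -432*(24 - 247/141) + 48 = -432*3137/141 + 48 = -451728/47 + 48 = -449472/47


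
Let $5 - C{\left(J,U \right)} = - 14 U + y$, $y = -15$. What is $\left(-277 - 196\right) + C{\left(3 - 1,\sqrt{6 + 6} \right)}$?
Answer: $-453 + 28 \sqrt{3} \approx -404.5$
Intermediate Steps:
$C{\left(J,U \right)} = 20 + 14 U$ ($C{\left(J,U \right)} = 5 - \left(- 14 U - 15\right) = 5 - \left(-15 - 14 U\right) = 5 + \left(15 + 14 U\right) = 20 + 14 U$)
$\left(-277 - 196\right) + C{\left(3 - 1,\sqrt{6 + 6} \right)} = \left(-277 - 196\right) + \left(20 + 14 \sqrt{6 + 6}\right) = -473 + \left(20 + 14 \sqrt{12}\right) = -473 + \left(20 + 14 \cdot 2 \sqrt{3}\right) = -473 + \left(20 + 28 \sqrt{3}\right) = -453 + 28 \sqrt{3}$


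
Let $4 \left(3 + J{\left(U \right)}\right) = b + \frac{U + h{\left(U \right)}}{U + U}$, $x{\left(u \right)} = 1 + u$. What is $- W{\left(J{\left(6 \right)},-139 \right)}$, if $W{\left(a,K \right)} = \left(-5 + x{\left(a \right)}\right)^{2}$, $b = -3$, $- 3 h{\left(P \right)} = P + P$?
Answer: $- \frac{34225}{576} \approx -59.418$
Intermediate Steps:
$h{\left(P \right)} = - \frac{2 P}{3}$ ($h{\left(P \right)} = - \frac{P + P}{3} = - \frac{2 P}{3}$)
$J{\left(U \right)} = - \frac{89}{24}$ ($J{\left(U \right)} = -3 + \frac{-3 + \frac{U - \frac{2 U}{3}}{U + U}}{4} = -3 + \frac{-3 + \frac{\frac{1}{3} U}{2 U}}{4} = -3 + \frac{-3 + \frac{U}{3} \frac{1}{2 U}}{4} = -3 + \frac{-3 + \frac{1}{6}}{4} = -3 + \frac{1}{4} \left(- \frac{17}{6}\right) = -3 - \frac{17}{24} = - \frac{89}{24}$)
$W{\left(a,K \right)} = \left(-4 + a\right)^{2}$ ($W{\left(a,K \right)} = \left(-5 + \left(1 + a\right)\right)^{2} = \left(-4 + a\right)^{2}$)
$- W{\left(J{\left(6 \right)},-139 \right)} = - \left(-4 - \frac{89}{24}\right)^{2} = - \left(- \frac{185}{24}\right)^{2} = \left(-1\right) \frac{34225}{576} = - \frac{34225}{576}$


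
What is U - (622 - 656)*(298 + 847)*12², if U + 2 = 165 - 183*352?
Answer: 5541667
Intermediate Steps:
U = -64253 (U = -2 + (165 - 183*352) = -2 + (165 - 64416) = -2 - 64251 = -64253)
U - (622 - 656)*(298 + 847)*12² = -64253 - (622 - 656)*(298 + 847)*12² = -64253 - (-34*1145)*144 = -64253 - (-38930)*144 = -64253 - 1*(-5605920) = -64253 + 5605920 = 5541667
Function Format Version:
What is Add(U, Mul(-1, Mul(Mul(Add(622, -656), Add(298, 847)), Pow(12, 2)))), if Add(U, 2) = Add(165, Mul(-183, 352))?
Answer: 5541667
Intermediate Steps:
U = -64253 (U = Add(-2, Add(165, Mul(-183, 352))) = Add(-2, Add(165, -64416)) = Add(-2, -64251) = -64253)
Add(U, Mul(-1, Mul(Mul(Add(622, -656), Add(298, 847)), Pow(12, 2)))) = Add(-64253, Mul(-1, Mul(Mul(Add(622, -656), Add(298, 847)), Pow(12, 2)))) = Add(-64253, Mul(-1, Mul(Mul(-34, 1145), 144))) = Add(-64253, Mul(-1, Mul(-38930, 144))) = Add(-64253, Mul(-1, -5605920)) = Add(-64253, 5605920) = 5541667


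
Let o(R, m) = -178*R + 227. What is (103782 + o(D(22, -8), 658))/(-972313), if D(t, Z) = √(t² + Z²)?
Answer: -104009/972313 + 356*√137/972313 ≈ -0.10269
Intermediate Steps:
D(t, Z) = √(Z² + t²)
o(R, m) = 227 - 178*R
(103782 + o(D(22, -8), 658))/(-972313) = (103782 + (227 - 178*√((-8)² + 22²)))/(-972313) = (103782 + (227 - 178*√(64 + 484)))*(-1/972313) = (103782 + (227 - 356*√137))*(-1/972313) = (104009 - 356*√137)*(-1/972313) = -104009/972313 + 356*√137/972313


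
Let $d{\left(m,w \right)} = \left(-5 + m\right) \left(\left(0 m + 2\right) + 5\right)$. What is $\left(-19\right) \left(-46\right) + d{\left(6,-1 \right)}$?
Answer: $881$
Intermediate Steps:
$d{\left(m,w \right)} = -35 + 7 m$ ($d{\left(m,w \right)} = \left(-5 + m\right) \left(\left(0 + 2\right) + 5\right) = \left(-5 + m\right) \left(2 + 5\right) = \left(-5 + m\right) 7 = -35 + 7 m$)
$\left(-19\right) \left(-46\right) + d{\left(6,-1 \right)} = \left(-19\right) \left(-46\right) + \left(-35 + 7 \cdot 6\right) = 874 + \left(-35 + 42\right) = 874 + 7 = 881$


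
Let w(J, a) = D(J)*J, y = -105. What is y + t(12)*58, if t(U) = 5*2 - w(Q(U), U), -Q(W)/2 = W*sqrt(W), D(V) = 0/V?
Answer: 475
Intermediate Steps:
D(V) = 0
Q(W) = -2*W**(3/2) (Q(W) = -2*W*sqrt(W) = -2*W**(3/2))
w(J, a) = 0 (w(J, a) = 0*J = 0)
t(U) = 10 (t(U) = 5*2 - 1*0 = 10 + 0 = 10)
y + t(12)*58 = -105 + 10*58 = -105 + 580 = 475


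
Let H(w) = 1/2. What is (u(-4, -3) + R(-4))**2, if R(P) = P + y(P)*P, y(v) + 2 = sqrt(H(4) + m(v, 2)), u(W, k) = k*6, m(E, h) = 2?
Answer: 236 + 56*sqrt(10) ≈ 413.09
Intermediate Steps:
H(w) = 1/2
u(W, k) = 6*k
y(v) = -2 + sqrt(10)/2 (y(v) = -2 + sqrt(1/2 + 2) = -2 + sqrt(5/2) = -2 + sqrt(10)/2)
R(P) = P + P*(-2 + sqrt(10)/2) (R(P) = P + (-2 + sqrt(10)/2)*P = P + P*(-2 + sqrt(10)/2))
(u(-4, -3) + R(-4))**2 = (6*(-3) + (1/2)*(-4)*(-2 + sqrt(10)))**2 = (-18 + (4 - 2*sqrt(10)))**2 = (-14 - 2*sqrt(10))**2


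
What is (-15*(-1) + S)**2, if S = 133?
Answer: 21904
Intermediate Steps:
(-15*(-1) + S)**2 = (-15*(-1) + 133)**2 = (15 + 133)**2 = 148**2 = 21904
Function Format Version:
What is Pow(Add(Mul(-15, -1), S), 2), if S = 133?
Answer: 21904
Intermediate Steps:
Pow(Add(Mul(-15, -1), S), 2) = Pow(Add(Mul(-15, -1), 133), 2) = Pow(Add(15, 133), 2) = Pow(148, 2) = 21904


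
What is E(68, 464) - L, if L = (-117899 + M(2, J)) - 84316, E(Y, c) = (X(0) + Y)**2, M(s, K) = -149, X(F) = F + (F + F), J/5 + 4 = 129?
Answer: 206988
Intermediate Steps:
J = 625 (J = -20 + 5*129 = -20 + 645 = 625)
X(F) = 3*F (X(F) = F + 2*F = 3*F)
E(Y, c) = Y**2 (E(Y, c) = (3*0 + Y)**2 = (0 + Y)**2 = Y**2)
L = -202364 (L = (-117899 - 149) - 84316 = -118048 - 84316 = -202364)
E(68, 464) - L = 68**2 - 1*(-202364) = 4624 + 202364 = 206988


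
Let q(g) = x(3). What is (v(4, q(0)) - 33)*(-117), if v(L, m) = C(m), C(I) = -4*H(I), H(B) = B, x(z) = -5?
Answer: 1521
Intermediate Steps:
q(g) = -5
C(I) = -4*I
v(L, m) = -4*m
(v(4, q(0)) - 33)*(-117) = (-4*(-5) - 33)*(-117) = (20 - 33)*(-117) = -13*(-117) = 1521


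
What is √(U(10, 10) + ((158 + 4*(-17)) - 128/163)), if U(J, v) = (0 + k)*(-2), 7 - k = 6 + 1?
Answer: √2370346/163 ≈ 9.4454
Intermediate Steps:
k = 0 (k = 7 - (6 + 1) = 7 - 1*7 = 7 - 7 = 0)
U(J, v) = 0 (U(J, v) = (0 + 0)*(-2) = 0*(-2) = 0)
√(U(10, 10) + ((158 + 4*(-17)) - 128/163)) = √(0 + ((158 + 4*(-17)) - 128/163)) = √(0 + ((158 - 68) - 128*1/163)) = √(0 + (90 - 128/163)) = √(0 + 14542/163) = √(14542/163) = √2370346/163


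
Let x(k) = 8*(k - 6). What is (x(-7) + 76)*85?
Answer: -2380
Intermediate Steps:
x(k) = -48 + 8*k (x(k) = 8*(-6 + k) = -48 + 8*k)
(x(-7) + 76)*85 = ((-48 + 8*(-7)) + 76)*85 = ((-48 - 56) + 76)*85 = (-104 + 76)*85 = -28*85 = -2380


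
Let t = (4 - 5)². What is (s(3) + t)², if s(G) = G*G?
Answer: 100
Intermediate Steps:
s(G) = G²
t = 1 (t = (-1)² = 1)
(s(3) + t)² = (3² + 1)² = (9 + 1)² = 10² = 100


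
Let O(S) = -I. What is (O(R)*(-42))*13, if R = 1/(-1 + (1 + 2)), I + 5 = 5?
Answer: 0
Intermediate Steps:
I = 0 (I = -5 + 5 = 0)
R = ½ (R = 1/(-1 + 3) = 1/2 = ½ ≈ 0.50000)
O(S) = 0 (O(S) = -1*0 = 0)
(O(R)*(-42))*13 = (0*(-42))*13 = 0*13 = 0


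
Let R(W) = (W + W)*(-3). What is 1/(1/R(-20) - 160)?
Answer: -120/19199 ≈ -0.0062503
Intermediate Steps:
R(W) = -6*W (R(W) = (2*W)*(-3) = -6*W)
1/(1/R(-20) - 160) = 1/(1/(-6*(-20)) - 160) = 1/(1/120 - 160) = 1/(-19199/120) = -120/19199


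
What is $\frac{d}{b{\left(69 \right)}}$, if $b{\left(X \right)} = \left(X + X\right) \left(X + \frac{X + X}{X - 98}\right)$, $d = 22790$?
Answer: $\frac{330455}{128547} \approx 2.5707$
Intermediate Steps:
$b{\left(X \right)} = 2 X \left(X + \frac{2 X}{-98 + X}\right)$
$\frac{d}{b{\left(69 \right)}} = \frac{22790}{2 \cdot 69^{2} \frac{1}{-98 + 69} \left(-96 + 69\right)} = \frac{22790}{2 \cdot 4761 \frac{1}{-29} \left(-27\right)} = \frac{22790}{2 \cdot 4761 \left(- \frac{1}{29}\right) \left(-27\right)} = \frac{22790}{\frac{257094}{29}} = 22790 \cdot \frac{29}{257094} = \frac{330455}{128547}$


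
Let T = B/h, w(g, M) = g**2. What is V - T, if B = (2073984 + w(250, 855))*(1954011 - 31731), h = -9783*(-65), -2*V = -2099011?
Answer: -458606021813/84786 ≈ -5.4090e+6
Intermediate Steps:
V = 2099011/2 (V = -1/2*(-2099011) = 2099011/2 ≈ 1.0495e+6)
h = 635895
B = 4106920463520 (B = (2073984 + 250**2)*(1954011 - 31731) = (2073984 + 62500)*1922280 = 2136484*1922280 = 4106920463520)
T = 273794697568/42393 (T = 4106920463520/635895 = 4106920463520*(1/635895) = 273794697568/42393 ≈ 6.4585e+6)
V - T = 2099011/2 - 1*273794697568/42393 = 2099011/2 - 273794697568/42393 = -458606021813/84786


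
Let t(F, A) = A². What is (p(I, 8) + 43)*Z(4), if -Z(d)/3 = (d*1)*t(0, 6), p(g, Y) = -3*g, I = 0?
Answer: -18576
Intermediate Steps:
Z(d) = -108*d (Z(d) = -3*d*1*6² = -3*d*36 = -108*d)
(p(I, 8) + 43)*Z(4) = (-3*0 + 43)*(-108*4) = (0 + 43)*(-432) = 43*(-432) = -18576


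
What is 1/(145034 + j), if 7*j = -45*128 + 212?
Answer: 7/1009690 ≈ 6.9328e-6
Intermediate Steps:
j = -5548/7 (j = (-45*128 + 212)/7 = (-5760 + 212)/7 = (⅐)*(-5548) = -5548/7 ≈ -792.57)
1/(145034 + j) = 1/(145034 - 5548/7) = 1/(1009690/7) = 7/1009690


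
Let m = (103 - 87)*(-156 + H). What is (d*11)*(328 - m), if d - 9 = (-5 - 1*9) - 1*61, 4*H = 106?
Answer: -1742400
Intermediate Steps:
H = 53/2 (H = (1/4)*106 = 53/2 ≈ 26.500)
m = -2072 (m = (103 - 87)*(-156 + 53/2) = 16*(-259/2) = -2072)
d = -66 (d = 9 + ((-5 - 1*9) - 1*61) = 9 + ((-5 - 9) - 61) = 9 + (-14 - 61) = 9 - 75 = -66)
(d*11)*(328 - m) = (-66*11)*(328 - 1*(-2072)) = -726*(328 + 2072) = -726*2400 = -1742400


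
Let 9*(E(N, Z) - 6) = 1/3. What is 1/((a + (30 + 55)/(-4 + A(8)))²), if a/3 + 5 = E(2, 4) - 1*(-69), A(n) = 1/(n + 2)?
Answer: 13689/485453089 ≈ 2.8198e-5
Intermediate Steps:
A(n) = 1/(2 + n)
E(N, Z) = 163/27 (E(N, Z) = 6 + (⅑)/3 = 6 + (⅑)*(⅓) = 6 + 1/27 = 163/27)
a = 1891/9 (a = -15 + 3*(163/27 - 1*(-69)) = -15 + 3*(163/27 + 69) = -15 + 3*(2026/27) = -15 + 2026/9 = 1891/9 ≈ 210.11)
1/((a + (30 + 55)/(-4 + A(8)))²) = 1/((1891/9 + (30 + 55)/(-4 + 1/(2 + 8)))²) = 1/((1891/9 + 85/(-4 + 1/10))²) = 1/((1891/9 + 85/(-4 + ⅒))²) = 1/((1891/9 + 85/(-39/10))²) = 1/((1891/9 + 85*(-10/39))²) = 1/((1891/9 - 850/39)²) = 1/((22033/117)²) = 1/(485453089/13689) = 13689/485453089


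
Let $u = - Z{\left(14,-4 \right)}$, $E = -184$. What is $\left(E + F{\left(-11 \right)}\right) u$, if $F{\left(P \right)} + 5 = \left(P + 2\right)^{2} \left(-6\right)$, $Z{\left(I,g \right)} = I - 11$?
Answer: $2025$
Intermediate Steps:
$Z{\left(I,g \right)} = -11 + I$
$F{\left(P \right)} = -5 - 6 \left(2 + P\right)^{2}$ ($F{\left(P \right)} = -5 + \left(P + 2\right)^{2} \left(-6\right) = -5 + \left(2 + P\right)^{2} \left(-6\right) = -5 - 6 \left(2 + P\right)^{2}$)
$u = -3$ ($u = - (-11 + 14) = \left(-1\right) 3 = -3$)
$\left(E + F{\left(-11 \right)}\right) u = \left(-184 - \left(5 + 6 \left(2 - 11\right)^{2}\right)\right) \left(-3\right) = \left(-184 - \left(5 + 6 \left(-9\right)^{2}\right)\right) \left(-3\right) = \left(-184 - 491\right) \left(-3\right) = \left(-675\right) \left(-3\right) = 2025$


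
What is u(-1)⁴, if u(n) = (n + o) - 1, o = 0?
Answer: 16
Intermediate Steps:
u(n) = -1 + n (u(n) = (n + 0) - 1 = n - 1 = -1 + n)
u(-1)⁴ = (-1 - 1)⁴ = (-2)⁴ = 16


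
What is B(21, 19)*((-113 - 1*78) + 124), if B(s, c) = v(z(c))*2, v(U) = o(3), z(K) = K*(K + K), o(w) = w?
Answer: -402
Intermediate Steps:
z(K) = 2*K² (z(K) = K*(2*K) = 2*K²)
v(U) = 3
B(s, c) = 6 (B(s, c) = 3*2 = 6)
B(21, 19)*((-113 - 1*78) + 124) = 6*((-113 - 1*78) + 124) = 6*((-113 - 78) + 124) = 6*(-191 + 124) = 6*(-67) = -402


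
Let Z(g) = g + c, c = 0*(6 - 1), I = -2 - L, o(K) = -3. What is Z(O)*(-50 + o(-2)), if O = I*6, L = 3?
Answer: 1590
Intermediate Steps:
I = -5 (I = -2 - 1*3 = -2 - 3 = -5)
c = 0 (c = 0*5 = 0)
O = -30 (O = -5*6 = -30)
Z(g) = g (Z(g) = g + 0 = g)
Z(O)*(-50 + o(-2)) = -30*(-50 - 3) = -30*(-53) = 1590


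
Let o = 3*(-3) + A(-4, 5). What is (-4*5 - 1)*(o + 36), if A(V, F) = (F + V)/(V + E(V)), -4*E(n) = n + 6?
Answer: -1687/3 ≈ -562.33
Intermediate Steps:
E(n) = -3/2 - n/4 (E(n) = -(n + 6)/4 = -(6 + n)/4 = -3/2 - n/4)
A(V, F) = (F + V)/(-3/2 + 3*V/4) (A(V, F) = (F + V)/(V + (-3/2 - V/4)) = (F + V)/(-3/2 + 3*V/4))
o = -83/9 (o = 3*(-3) + 4*(5 - 4)/(3*(-2 - 4)) = -9 + (4/3)*1/(-6) = -9 + (4/3)*(-⅙)*1 = -9 - 2/9 = -83/9 ≈ -9.2222)
(-4*5 - 1)*(o + 36) = (-4*5 - 1)*(-83/9 + 36) = (-20 - 1)*(241/9) = -21*241/9 = -1687/3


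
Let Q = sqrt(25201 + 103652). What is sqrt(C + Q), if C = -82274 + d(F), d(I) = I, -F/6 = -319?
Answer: sqrt(-80360 + 3*sqrt(14317)) ≈ 282.84*I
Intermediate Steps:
F = 1914 (F = -6*(-319) = 1914)
C = -80360 (C = -82274 + 1914 = -80360)
Q = 3*sqrt(14317) (Q = sqrt(128853) = 3*sqrt(14317) ≈ 358.96)
sqrt(C + Q) = sqrt(-80360 + 3*sqrt(14317))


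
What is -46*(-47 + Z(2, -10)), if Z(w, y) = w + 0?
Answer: 2070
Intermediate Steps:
Z(w, y) = w
-46*(-47 + Z(2, -10)) = -46*(-47 + 2) = -46*(-45) = 2070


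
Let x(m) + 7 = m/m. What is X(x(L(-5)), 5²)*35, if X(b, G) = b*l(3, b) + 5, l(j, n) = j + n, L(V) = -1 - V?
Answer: 805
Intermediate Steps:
x(m) = -6 (x(m) = -7 + m/m = -7 + 1 = -6)
X(b, G) = 5 + b*(3 + b) (X(b, G) = b*(3 + b) + 5 = 5 + b*(3 + b))
X(x(L(-5)), 5²)*35 = (5 - 6*(3 - 6))*35 = (5 - 6*(-3))*35 = (5 + 18)*35 = 23*35 = 805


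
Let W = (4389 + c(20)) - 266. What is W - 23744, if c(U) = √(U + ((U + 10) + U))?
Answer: -19621 + √70 ≈ -19613.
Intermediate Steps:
c(U) = √(10 + 3*U) (c(U) = √(U + ((10 + U) + U)) = √(U + (10 + 2*U)) = √(10 + 3*U))
W = 4123 + √70 (W = (4389 + √(10 + 3*20)) - 266 = (4389 + √(10 + 60)) - 266 = (4389 + √70) - 266 = 4123 + √70 ≈ 4131.4)
W - 23744 = (4123 + √70) - 23744 = -19621 + √70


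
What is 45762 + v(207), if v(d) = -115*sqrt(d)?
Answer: 45762 - 345*sqrt(23) ≈ 44107.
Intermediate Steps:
45762 + v(207) = 45762 - 345*sqrt(23)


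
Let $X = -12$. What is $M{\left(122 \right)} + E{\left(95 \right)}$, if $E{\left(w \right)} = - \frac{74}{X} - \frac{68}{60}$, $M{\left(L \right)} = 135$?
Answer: $\frac{4201}{30} \approx 140.03$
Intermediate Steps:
$E{\left(w \right)} = \frac{151}{30}$ ($E{\left(w \right)} = - \frac{74}{-12} - \frac{68}{60} = \left(-74\right) \left(- \frac{1}{12}\right) - \frac{17}{15} = \frac{37}{6} - \frac{17}{15} = \frac{151}{30}$)
$M{\left(122 \right)} + E{\left(95 \right)} = 135 + \frac{151}{30} = \frac{4201}{30}$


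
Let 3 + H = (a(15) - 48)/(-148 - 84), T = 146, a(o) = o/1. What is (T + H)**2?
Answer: 1102837681/53824 ≈ 20490.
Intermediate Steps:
a(o) = o (a(o) = o*1 = o)
H = -663/232 (H = -3 + (15 - 48)/(-148 - 84) = -3 - 33/(-232) = -3 - 33*(-1/232) = -3 + 33/232 = -663/232 ≈ -2.8578)
(T + H)**2 = (146 - 663/232)**2 = (33209/232)**2 = 1102837681/53824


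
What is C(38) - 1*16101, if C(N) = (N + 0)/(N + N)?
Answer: -32201/2 ≈ -16101.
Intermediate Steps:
C(N) = 1/2 (C(N) = N/((2*N)) = N*(1/(2*N)) = 1/2)
C(38) - 1*16101 = 1/2 - 1*16101 = 1/2 - 16101 = -32201/2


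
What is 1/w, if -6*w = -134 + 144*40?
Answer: -3/2813 ≈ -0.0010665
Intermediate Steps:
w = -2813/3 (w = -(-134 + 144*40)/6 = -(-134 + 5760)/6 = -⅙*5626 = -2813/3 ≈ -937.67)
1/w = 1/(-2813/3) = -3/2813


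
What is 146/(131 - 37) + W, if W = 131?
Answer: 6230/47 ≈ 132.55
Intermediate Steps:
146/(131 - 37) + W = 146/(131 - 37) + 131 = 146/94 + 131 = (1/94)*146 + 131 = 73/47 + 131 = 6230/47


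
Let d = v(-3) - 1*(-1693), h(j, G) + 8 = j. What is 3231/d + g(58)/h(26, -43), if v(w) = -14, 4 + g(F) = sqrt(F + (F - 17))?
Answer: 25721/15111 + sqrt(11)/6 ≈ 2.2549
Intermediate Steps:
h(j, G) = -8 + j
g(F) = -4 + sqrt(-17 + 2*F) (g(F) = -4 + sqrt(F + (F - 17)) = -4 + sqrt(F + (-17 + F)) = -4 + sqrt(-17 + 2*F))
d = 1679 (d = -14 - 1*(-1693) = -14 + 1693 = 1679)
3231/d + g(58)/h(26, -43) = 3231/1679 + (-4 + sqrt(-17 + 2*58))/(-8 + 26) = 3231*(1/1679) + (-4 + sqrt(-17 + 116))/18 = 3231/1679 + (-4 + sqrt(99))*(1/18) = 3231/1679 + (-4 + 3*sqrt(11))*(1/18) = 3231/1679 + (-2/9 + sqrt(11)/6) = 25721/15111 + sqrt(11)/6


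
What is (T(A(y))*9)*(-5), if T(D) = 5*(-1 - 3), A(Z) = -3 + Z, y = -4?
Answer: 900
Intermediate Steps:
T(D) = -20 (T(D) = 5*(-4) = -20)
(T(A(y))*9)*(-5) = -20*9*(-5) = -180*(-5) = 900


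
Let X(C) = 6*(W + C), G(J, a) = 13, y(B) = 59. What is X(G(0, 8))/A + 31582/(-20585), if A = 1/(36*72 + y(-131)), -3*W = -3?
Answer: 4583918558/20585 ≈ 2.2268e+5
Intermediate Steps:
W = 1 (W = -⅓*(-3) = 1)
X(C) = 6 + 6*C (X(C) = 6*(1 + C) = 6 + 6*C)
A = 1/2651 (A = 1/(36*72 + 59) = 1/(2592 + 59) = 1/2651 ≈ 0.00037722)
X(G(0, 8))/A + 31582/(-20585) = (6 + 6*13)/(1/2651) + 31582/(-20585) = (6 + 78)*2651 + 31582*(-1/20585) = 84*2651 - 31582/20585 = 222684 - 31582/20585 = 4583918558/20585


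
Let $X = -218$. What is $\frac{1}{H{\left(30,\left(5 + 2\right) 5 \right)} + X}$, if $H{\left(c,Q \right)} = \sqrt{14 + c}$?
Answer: $- \frac{109}{23740} - \frac{\sqrt{11}}{23740} \approx -0.0047311$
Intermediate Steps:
$\frac{1}{H{\left(30,\left(5 + 2\right) 5 \right)} + X} = \frac{1}{\sqrt{14 + 30} - 218} = \frac{1}{\sqrt{44} - 218} = \frac{1}{2 \sqrt{11} - 218} = \frac{1}{-218 + 2 \sqrt{11}}$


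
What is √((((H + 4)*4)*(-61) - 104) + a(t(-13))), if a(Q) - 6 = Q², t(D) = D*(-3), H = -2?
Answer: √935 ≈ 30.578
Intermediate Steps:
t(D) = -3*D
a(Q) = 6 + Q²
√((((H + 4)*4)*(-61) - 104) + a(t(-13))) = √((((-2 + 4)*4)*(-61) - 104) + (6 + (-3*(-13))²)) = √(((2*4)*(-61) - 104) + (6 + 39²)) = √((8*(-61) - 104) + (6 + 1521)) = √((-488 - 104) + 1527) = √(-592 + 1527) = √935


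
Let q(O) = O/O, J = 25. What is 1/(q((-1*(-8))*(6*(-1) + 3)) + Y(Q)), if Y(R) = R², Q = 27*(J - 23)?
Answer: 1/2917 ≈ 0.00034282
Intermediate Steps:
Q = 54 (Q = 27*(25 - 23) = 27*2 = 54)
q(O) = 1
1/(q((-1*(-8))*(6*(-1) + 3)) + Y(Q)) = 1/(1 + 54²) = 1/(1 + 2916) = 1/2917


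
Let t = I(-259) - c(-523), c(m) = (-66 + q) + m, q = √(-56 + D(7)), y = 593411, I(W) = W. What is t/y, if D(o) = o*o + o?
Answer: 330/593411 ≈ 0.00055611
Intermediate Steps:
D(o) = o + o² (D(o) = o² + o = o + o²)
q = 0 (q = √(-56 + 7*(1 + 7)) = √(-56 + 7*8) = √(-56 + 56) = √0 = 0)
c(m) = -66 + m (c(m) = (-66 + 0) + m = -66 + m)
t = 330 (t = -259 - (-66 - 523) = -259 - 1*(-589) = -259 + 589 = 330)
t/y = 330/593411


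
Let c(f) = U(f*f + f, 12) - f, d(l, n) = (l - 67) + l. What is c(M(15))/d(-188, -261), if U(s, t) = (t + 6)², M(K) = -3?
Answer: -327/443 ≈ -0.73815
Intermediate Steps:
d(l, n) = -67 + 2*l (d(l, n) = (-67 + l) + l = -67 + 2*l)
U(s, t) = (6 + t)²
c(f) = 324 - f (c(f) = (6 + 12)² - f = 18² - f = 324 - f)
c(M(15))/d(-188, -261) = (324 - 1*(-3))/(-67 + 2*(-188)) = (324 + 3)/(-67 - 376) = 327/(-443) = 327*(-1/443) = -327/443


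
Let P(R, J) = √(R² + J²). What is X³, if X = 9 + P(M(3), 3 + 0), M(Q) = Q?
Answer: 1215 + 783*√2 ≈ 2322.3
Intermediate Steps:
P(R, J) = √(J² + R²)
X = 9 + 3*√2 (X = 9 + √((3 + 0)² + 3²) = 9 + √(3² + 9) = 9 + √(9 + 9) = 9 + √18 = 9 + 3*√2 ≈ 13.243)
X³ = (9 + 3*√2)³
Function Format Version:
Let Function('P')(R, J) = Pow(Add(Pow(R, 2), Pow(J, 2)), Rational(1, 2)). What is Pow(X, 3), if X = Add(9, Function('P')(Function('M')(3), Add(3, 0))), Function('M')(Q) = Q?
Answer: Add(1215, Mul(783, Pow(2, Rational(1, 2)))) ≈ 2322.3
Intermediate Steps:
Function('P')(R, J) = Pow(Add(Pow(J, 2), Pow(R, 2)), Rational(1, 2))
X = Add(9, Mul(3, Pow(2, Rational(1, 2)))) (X = Add(9, Pow(Add(Pow(Add(3, 0), 2), Pow(3, 2)), Rational(1, 2))) = Add(9, Pow(Add(Pow(3, 2), 9), Rational(1, 2))) = Add(9, Pow(Add(9, 9), Rational(1, 2))) = Add(9, Pow(18, Rational(1, 2))) = Add(9, Mul(3, Pow(2, Rational(1, 2)))) ≈ 13.243)
Pow(X, 3) = Pow(Add(9, Mul(3, Pow(2, Rational(1, 2)))), 3)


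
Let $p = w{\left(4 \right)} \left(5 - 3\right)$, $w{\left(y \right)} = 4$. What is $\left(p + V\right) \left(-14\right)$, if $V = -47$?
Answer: $546$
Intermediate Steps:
$p = 8$ ($p = 4 \left(5 - 3\right) = 4 \cdot 2 = 8$)
$\left(p + V\right) \left(-14\right) = \left(8 - 47\right) \left(-14\right) = \left(-39\right) \left(-14\right) = 546$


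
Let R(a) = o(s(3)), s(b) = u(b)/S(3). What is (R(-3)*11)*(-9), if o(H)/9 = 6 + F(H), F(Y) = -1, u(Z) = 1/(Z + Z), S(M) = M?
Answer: -4455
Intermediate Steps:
u(Z) = 1/(2*Z)
s(b) = 1/(6*b) (s(b) = (1/(2*b))/3 = (1/(2*b))*(⅓) = 1/(6*b))
o(H) = 45 (o(H) = 9*(6 - 1) = 9*5 = 45)
R(a) = 45
(R(-3)*11)*(-9) = (45*11)*(-9) = 495*(-9) = -4455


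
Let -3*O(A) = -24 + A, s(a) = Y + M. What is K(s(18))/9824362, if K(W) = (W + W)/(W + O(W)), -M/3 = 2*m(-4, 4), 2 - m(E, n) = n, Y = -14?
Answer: -3/49121810 ≈ -6.1073e-8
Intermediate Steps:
m(E, n) = 2 - n
M = 12 (M = -6*(2 - 1*4) = -6*(2 - 4) = -6*(-2) = -3*(-4) = 12)
s(a) = -2 (s(a) = -14 + 12 = -2)
O(A) = 8 - A/3 (O(A) = -(-24 + A)/3 = 8 - A/3)
K(W) = 2*W/(8 + 2*W/3) (K(W) = (W + W)/(W + (8 - W/3)) = (2*W)/(8 + 2*W/3) = 2*W/(8 + 2*W/3))
K(s(18))/9824362 = (3*(-2)/(12 - 2))/9824362 = (3*(-2)/10)*(1/9824362) = (3*(-2)*(1/10))*(1/9824362) = -3/5*1/9824362 = -3/49121810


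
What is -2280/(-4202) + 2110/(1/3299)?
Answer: 14624831030/2101 ≈ 6.9609e+6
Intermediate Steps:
-2280/(-4202) + 2110/(1/3299) = -2280*(-1/4202) + 2110/(1/3299) = 1140/2101 + 2110*3299 = 1140/2101 + 6960890 = 14624831030/2101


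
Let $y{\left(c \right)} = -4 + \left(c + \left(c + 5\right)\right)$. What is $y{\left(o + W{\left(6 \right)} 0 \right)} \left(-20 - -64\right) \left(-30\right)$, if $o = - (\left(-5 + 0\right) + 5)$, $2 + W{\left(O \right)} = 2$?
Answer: $-1320$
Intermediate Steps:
$W{\left(O \right)} = 0$ ($W{\left(O \right)} = -2 + 2 = 0$)
$o = 0$ ($o = - (-5 + 5) = \left(-1\right) 0 = 0$)
$y{\left(c \right)} = 1 + 2 c$ ($y{\left(c \right)} = -4 + \left(c + \left(5 + c\right)\right) = -4 + \left(5 + 2 c\right) = 1 + 2 c$)
$y{\left(o + W{\left(6 \right)} 0 \right)} \left(-20 - -64\right) \left(-30\right) = \left(1 + 2 \left(0 + 0 \cdot 0\right)\right) \left(-20 - -64\right) \left(-30\right) = \left(1 + 2 \left(0 + 0\right)\right) \left(-20 + 64\right) \left(-30\right) = \left(1 + 2 \cdot 0\right) 44 \left(-30\right) = \left(1 + 0\right) 44 \left(-30\right) = 1 \cdot 44 \left(-30\right) = 44 \left(-30\right) = -1320$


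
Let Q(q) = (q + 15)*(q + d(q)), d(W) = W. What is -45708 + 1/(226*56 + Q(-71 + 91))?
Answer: -642471647/14056 ≈ -45708.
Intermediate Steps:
Q(q) = 2*q*(15 + q) (Q(q) = (q + 15)*(q + q) = (15 + q)*(2*q) = 2*q*(15 + q))
-45708 + 1/(226*56 + Q(-71 + 91)) = -45708 + 1/(226*56 + 2*(-71 + 91)*(15 + (-71 + 91))) = -45708 + 1/(12656 + 2*20*(15 + 20)) = -45708 + 1/(12656 + 2*20*35) = -45708 + 1/(12656 + 1400) = -45708 + 1/14056 = -642471647/14056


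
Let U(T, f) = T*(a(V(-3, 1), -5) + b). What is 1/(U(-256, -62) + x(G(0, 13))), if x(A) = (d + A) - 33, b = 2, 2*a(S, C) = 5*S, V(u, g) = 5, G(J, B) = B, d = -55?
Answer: -1/3787 ≈ -0.00026406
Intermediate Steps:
a(S, C) = 5*S/2 (a(S, C) = (5*S)/2 = 5*S/2)
U(T, f) = 29*T/2 (U(T, f) = T*((5/2)*5 + 2) = T*(25/2 + 2) = T*(29/2) = 29*T/2)
x(A) = -88 + A (x(A) = (-55 + A) - 33 = -88 + A)
1/(U(-256, -62) + x(G(0, 13))) = 1/((29/2)*(-256) + (-88 + 13)) = 1/(-3712 - 75) = 1/(-3787) = -1/3787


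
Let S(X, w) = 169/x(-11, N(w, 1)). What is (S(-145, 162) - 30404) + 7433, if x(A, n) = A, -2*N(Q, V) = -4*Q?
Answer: -252850/11 ≈ -22986.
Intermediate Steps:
N(Q, V) = 2*Q (N(Q, V) = -(-2)*Q = 2*Q)
S(X, w) = -169/11 (S(X, w) = 169/(-11) = 169*(-1/11) = -169/11)
(S(-145, 162) - 30404) + 7433 = (-169/11 - 30404) + 7433 = -334613/11 + 7433 = -252850/11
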